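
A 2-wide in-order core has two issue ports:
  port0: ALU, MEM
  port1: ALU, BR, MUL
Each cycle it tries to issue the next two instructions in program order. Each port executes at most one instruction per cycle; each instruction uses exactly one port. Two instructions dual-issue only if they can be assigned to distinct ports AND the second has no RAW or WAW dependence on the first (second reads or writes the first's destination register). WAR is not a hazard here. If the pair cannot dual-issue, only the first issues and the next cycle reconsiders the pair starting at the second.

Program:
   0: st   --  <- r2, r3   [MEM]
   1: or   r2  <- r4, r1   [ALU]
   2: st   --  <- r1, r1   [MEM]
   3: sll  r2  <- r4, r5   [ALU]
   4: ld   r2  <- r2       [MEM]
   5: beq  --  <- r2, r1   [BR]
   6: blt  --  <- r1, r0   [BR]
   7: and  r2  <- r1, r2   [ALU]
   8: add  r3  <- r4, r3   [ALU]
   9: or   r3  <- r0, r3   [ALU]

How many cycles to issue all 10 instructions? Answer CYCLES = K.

CYCLES = 7

t=0 i0&i1:st.MEM;or.ALU ; dual
t=1 i2&i3:st.MEM;sll.ALU ; dual
t=2 i4:ld.MEM ; RAW r2
t=3 i5:beq.BR ; no-port BR/BR
t=4 i6&i7:blt.BR;and.ALU ; dual
t=5 i8:add.ALU ; RAW+WAW r3
t=6 i9:or.ALU ; tail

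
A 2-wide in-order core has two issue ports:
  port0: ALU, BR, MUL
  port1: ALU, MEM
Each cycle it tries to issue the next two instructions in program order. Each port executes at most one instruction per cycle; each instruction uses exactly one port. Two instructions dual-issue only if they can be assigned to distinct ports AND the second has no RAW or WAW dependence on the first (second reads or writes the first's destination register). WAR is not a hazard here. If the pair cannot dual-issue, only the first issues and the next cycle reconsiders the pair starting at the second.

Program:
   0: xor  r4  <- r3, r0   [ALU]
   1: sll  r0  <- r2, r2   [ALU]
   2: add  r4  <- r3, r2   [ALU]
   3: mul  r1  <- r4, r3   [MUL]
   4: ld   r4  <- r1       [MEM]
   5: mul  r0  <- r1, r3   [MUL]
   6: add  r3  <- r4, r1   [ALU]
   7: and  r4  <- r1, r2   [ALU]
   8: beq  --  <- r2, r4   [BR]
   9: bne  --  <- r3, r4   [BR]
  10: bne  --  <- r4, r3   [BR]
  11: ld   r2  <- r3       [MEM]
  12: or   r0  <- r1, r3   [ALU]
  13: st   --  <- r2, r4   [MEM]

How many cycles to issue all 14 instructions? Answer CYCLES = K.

#0 head=0: xor/sll i0/i1 2-wide
#1 head=2: add i2 RAW r4
#2 head=3: mul i3 RAW r1
#3 head=4: ld/mul i4/i5 2-wide
#4 head=6: add/and i6/i7 2-wide
#5 head=8: beq i8 no-port BR/BR
#6 head=9: bne i9 no-port BR/BR
#7 head=10: bne/ld i10/i11 2-wide
#8 head=12: or/st i12/i13 2-wide

CYCLES = 9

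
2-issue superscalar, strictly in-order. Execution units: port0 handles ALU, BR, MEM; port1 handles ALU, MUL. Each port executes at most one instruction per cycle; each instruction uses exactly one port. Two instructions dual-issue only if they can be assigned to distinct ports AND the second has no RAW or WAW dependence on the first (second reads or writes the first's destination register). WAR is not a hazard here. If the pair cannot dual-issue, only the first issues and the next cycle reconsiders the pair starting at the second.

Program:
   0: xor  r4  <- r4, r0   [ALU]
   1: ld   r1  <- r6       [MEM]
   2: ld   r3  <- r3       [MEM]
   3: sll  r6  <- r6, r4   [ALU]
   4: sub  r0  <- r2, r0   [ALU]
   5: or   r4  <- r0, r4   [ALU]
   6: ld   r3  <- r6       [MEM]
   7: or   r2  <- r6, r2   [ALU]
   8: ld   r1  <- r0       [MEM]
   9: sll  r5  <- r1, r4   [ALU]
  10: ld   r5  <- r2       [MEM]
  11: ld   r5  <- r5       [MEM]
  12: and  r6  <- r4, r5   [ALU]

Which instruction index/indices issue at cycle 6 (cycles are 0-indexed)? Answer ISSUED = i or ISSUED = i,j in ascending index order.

ISSUED = 10

t=0 i0&i1:xor ld ; pair
t=1 i2&i3:ld sll ; pair
t=2 i4:sub ; RAW r0
t=3 i5&i6:or ld ; pair
t=4 i7&i8:or ld ; pair
t=5 i9:sll ; WAW r5
t=6 i10:ld ; no-port MEM/MEM
t=7 i11:ld ; RAW r5
t=8 i12:and ; tail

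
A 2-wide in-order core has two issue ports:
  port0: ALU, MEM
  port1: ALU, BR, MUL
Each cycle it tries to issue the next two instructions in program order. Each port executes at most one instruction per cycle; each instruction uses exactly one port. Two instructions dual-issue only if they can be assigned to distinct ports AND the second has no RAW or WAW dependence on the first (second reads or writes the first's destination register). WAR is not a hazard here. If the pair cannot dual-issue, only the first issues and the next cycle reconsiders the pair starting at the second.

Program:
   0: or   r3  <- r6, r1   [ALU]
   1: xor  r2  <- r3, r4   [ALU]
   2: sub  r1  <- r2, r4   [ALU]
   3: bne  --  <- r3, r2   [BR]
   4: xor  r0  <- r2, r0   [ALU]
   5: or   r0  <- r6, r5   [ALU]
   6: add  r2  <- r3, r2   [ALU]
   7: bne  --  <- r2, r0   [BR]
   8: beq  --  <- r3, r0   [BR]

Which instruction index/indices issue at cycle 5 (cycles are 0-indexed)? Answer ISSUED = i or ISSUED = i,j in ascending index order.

ISSUED = 7

[0] i0  or.ALU  -- RAW r3
[1] i1  xor.ALU  -- RAW r2
[2] i2&i3  sub.ALU+bne.BR  -- 2-wide
[3] i4  xor.ALU  -- WAW r0
[4] i5&i6  or.ALU+add.ALU  -- 2-wide
[5] i7  bne.BR  -- no-port BR/BR
[6] i8  beq.BR  -- tail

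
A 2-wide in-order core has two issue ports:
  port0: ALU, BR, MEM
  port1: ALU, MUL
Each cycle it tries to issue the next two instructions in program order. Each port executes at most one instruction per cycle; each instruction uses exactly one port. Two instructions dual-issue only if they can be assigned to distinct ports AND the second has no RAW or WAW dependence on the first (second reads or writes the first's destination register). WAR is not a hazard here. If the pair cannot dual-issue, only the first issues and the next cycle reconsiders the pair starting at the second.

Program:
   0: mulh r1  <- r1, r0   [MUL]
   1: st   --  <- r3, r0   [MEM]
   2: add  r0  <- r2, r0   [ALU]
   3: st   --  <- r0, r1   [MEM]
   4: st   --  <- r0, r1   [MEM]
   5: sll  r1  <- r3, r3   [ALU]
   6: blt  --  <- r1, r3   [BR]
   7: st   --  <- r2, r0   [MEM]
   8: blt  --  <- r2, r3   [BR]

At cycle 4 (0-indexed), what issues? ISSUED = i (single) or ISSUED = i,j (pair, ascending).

c0: i0&i1 mulh/st  pair
c1: i2 add  RAW r0
c2: i3 st  no-port MEM/MEM
c3: i4&i5 st/sll  pair
c4: i6 blt  no-port BR/MEM
c5: i7 st  no-port MEM/BR
c6: i8 blt  tail

ISSUED = 6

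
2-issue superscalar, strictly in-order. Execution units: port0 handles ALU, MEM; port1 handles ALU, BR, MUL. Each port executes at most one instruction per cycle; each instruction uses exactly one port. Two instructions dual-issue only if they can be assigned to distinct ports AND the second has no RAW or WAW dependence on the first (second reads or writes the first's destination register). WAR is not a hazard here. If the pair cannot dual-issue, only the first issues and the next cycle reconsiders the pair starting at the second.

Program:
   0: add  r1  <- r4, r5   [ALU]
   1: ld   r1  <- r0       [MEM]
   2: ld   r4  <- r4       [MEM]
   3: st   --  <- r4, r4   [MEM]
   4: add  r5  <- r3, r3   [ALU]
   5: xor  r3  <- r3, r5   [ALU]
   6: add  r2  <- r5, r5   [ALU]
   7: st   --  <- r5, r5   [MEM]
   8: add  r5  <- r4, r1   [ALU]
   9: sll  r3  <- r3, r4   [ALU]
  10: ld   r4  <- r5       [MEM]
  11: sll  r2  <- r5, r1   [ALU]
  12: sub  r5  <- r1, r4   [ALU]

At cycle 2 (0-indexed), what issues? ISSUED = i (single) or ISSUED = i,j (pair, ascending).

ISSUED = 2

  cy0 -> i0 (add) WAW r1
  cy1 -> i1 (ld) no-port MEM/MEM
  cy2 -> i2 (ld) no-port MEM/MEM
  cy3 -> i3,i4 (st add) pair
  cy4 -> i5,i6 (xor add) pair
  cy5 -> i7,i8 (st add) pair
  cy6 -> i9,i10 (sll ld) pair
  cy7 -> i11,i12 (sll sub) pair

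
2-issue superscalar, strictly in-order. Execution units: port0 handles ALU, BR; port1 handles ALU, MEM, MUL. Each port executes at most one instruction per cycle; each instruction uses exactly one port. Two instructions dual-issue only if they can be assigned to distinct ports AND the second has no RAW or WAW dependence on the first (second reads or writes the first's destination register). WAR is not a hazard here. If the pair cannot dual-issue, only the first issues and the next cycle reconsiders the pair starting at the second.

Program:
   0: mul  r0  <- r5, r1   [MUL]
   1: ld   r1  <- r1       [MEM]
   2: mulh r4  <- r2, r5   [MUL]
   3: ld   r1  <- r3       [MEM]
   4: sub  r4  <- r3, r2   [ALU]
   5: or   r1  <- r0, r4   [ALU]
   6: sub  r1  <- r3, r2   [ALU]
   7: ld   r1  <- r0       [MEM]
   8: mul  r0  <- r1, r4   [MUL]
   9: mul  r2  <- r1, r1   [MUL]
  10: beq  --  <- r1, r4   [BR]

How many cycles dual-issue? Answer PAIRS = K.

PAIRS = 2

0. mul.MUL @i0  | no-port MUL/MEM
1. ld.MEM @i1  | no-port MEM/MUL
2. mulh.MUL @i2  | no-port MUL/MEM
3. ld.MEM sub.ALU @i3/i4  | pair
4. or.ALU @i5  | WAW r1
5. sub.ALU @i6  | WAW r1
6. ld.MEM @i7  | no-port MEM/MUL
7. mul.MUL @i8  | no-port MUL/MUL
8. mul.MUL beq.BR @i9/i10  | pair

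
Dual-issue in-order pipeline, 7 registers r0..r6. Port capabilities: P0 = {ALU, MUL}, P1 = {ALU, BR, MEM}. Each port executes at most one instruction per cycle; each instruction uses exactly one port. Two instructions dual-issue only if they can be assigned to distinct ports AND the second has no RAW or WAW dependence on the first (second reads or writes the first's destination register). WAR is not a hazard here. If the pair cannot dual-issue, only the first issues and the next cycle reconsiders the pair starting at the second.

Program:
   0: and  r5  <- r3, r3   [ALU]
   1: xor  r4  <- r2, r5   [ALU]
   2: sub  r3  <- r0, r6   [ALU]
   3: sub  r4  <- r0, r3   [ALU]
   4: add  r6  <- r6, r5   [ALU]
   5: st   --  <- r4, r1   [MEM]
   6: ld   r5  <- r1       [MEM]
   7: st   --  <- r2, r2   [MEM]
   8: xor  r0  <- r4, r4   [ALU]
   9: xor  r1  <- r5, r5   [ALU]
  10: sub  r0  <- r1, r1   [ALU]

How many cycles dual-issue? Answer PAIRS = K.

  cy0 -> i0 (and) RAW r5
  cy1 -> i1&i2 (xor sub) pair
  cy2 -> i3&i4 (sub add) pair
  cy3 -> i5 (st) no-port MEM/MEM
  cy4 -> i6 (ld) no-port MEM/MEM
  cy5 -> i7&i8 (st xor) pair
  cy6 -> i9 (xor) RAW r1
  cy7 -> i10 (sub) tail

PAIRS = 3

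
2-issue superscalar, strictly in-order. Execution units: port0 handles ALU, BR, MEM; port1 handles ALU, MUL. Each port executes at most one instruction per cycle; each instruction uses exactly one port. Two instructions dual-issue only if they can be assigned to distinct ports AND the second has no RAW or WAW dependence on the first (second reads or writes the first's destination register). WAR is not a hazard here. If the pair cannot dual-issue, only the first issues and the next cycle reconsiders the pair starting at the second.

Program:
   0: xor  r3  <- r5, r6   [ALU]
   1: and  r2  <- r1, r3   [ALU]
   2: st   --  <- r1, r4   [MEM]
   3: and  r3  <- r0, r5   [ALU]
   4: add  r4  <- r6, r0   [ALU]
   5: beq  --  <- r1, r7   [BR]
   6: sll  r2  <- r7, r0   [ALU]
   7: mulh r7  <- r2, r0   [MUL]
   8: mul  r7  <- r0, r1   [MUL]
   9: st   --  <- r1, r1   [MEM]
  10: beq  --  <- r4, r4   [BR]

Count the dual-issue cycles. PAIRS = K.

t=0 i0:xor ; RAW r3
t=1 i1/i2:and+st ; 2-wide
t=2 i3/i4:and+add ; 2-wide
t=3 i5/i6:beq+sll ; 2-wide
t=4 i7:mulh ; no-port MUL/MUL
t=5 i8/i9:mul+st ; 2-wide
t=6 i10:beq ; tail

PAIRS = 4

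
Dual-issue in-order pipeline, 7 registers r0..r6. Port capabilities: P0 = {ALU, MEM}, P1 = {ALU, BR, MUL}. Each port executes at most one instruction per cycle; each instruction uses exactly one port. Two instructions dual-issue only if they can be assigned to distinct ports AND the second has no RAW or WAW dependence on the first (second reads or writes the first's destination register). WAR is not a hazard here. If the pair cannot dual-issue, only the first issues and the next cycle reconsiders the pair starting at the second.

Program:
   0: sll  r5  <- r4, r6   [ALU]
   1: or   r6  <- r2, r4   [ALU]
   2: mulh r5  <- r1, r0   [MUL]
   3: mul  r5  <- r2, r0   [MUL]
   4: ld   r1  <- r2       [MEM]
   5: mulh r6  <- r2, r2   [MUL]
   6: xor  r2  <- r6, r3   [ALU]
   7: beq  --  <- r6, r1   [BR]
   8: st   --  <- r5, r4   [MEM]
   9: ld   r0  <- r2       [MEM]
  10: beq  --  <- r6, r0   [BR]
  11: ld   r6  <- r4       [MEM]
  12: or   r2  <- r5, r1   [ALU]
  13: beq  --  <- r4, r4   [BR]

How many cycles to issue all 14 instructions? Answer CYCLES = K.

c0: i0+i1 sll.ALU or.ALU  dual
c1: i2 mulh.MUL  no-port MUL/MUL
c2: i3+i4 mul.MUL ld.MEM  dual
c3: i5 mulh.MUL  RAW r6
c4: i6+i7 xor.ALU beq.BR  dual
c5: i8 st.MEM  no-port MEM/MEM
c6: i9 ld.MEM  RAW r0
c7: i10+i11 beq.BR ld.MEM  dual
c8: i12+i13 or.ALU beq.BR  dual

CYCLES = 9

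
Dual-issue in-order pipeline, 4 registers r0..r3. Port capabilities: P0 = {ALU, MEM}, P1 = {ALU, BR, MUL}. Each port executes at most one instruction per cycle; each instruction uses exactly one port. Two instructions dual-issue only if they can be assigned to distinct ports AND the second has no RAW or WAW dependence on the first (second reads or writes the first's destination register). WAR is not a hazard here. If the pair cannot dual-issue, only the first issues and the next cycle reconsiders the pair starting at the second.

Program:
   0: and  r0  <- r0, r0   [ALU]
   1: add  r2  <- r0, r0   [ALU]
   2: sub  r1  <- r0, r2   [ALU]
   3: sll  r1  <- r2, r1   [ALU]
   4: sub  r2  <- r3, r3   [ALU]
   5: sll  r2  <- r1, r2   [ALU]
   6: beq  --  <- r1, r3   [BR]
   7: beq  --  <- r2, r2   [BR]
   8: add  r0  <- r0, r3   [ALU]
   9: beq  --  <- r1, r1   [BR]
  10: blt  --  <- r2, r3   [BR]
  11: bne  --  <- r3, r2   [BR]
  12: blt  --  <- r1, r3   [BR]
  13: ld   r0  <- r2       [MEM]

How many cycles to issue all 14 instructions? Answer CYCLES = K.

[0] i0  and  -- RAW r0
[1] i1  add  -- RAW r2
[2] i2  sub  -- RAW+WAW r1
[3] i3/i4  sll sub  -- dual
[4] i5/i6  sll beq  -- dual
[5] i7/i8  beq add  -- dual
[6] i9  beq  -- no-port BR/BR
[7] i10  blt  -- no-port BR/BR
[8] i11  bne  -- no-port BR/BR
[9] i12/i13  blt ld  -- dual

CYCLES = 10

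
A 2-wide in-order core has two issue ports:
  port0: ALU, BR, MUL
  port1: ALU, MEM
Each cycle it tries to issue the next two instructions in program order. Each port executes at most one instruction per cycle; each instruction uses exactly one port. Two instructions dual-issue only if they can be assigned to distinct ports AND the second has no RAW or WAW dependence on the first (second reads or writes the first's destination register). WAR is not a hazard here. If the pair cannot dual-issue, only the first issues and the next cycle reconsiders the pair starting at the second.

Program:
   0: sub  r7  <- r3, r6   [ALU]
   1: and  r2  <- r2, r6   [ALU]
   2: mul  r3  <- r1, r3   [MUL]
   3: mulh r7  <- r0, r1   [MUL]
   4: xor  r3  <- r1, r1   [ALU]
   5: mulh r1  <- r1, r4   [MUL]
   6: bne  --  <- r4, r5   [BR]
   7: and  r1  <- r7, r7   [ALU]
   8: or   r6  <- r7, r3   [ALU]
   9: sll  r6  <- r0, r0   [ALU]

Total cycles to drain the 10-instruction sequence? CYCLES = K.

CYCLES = 7

c0: i0&i1 sub+and  dual
c1: i2 mul  no-port MUL/MUL
c2: i3&i4 mulh+xor  dual
c3: i5 mulh  no-port MUL/BR
c4: i6&i7 bne+and  dual
c5: i8 or  WAW r6
c6: i9 sll  tail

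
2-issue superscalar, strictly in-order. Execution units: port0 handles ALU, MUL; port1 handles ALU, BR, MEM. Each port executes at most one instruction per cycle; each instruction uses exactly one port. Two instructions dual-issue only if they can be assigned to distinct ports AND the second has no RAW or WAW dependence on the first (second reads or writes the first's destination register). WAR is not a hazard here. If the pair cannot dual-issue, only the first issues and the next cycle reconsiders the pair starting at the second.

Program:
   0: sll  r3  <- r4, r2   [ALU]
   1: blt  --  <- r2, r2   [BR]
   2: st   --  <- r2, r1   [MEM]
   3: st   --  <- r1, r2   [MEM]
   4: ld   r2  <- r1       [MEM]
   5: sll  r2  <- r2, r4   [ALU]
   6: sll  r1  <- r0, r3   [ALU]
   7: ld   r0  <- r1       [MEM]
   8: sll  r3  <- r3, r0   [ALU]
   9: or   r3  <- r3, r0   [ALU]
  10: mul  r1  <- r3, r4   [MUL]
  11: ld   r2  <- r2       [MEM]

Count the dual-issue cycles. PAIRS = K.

#0 head=0: sll.ALU+blt.BR i0,i1 pair
#1 head=2: st.MEM i2 no-port MEM/MEM
#2 head=3: st.MEM i3 no-port MEM/MEM
#3 head=4: ld.MEM i4 RAW+WAW r2
#4 head=5: sll.ALU+sll.ALU i5,i6 pair
#5 head=7: ld.MEM i7 RAW r0
#6 head=8: sll.ALU i8 RAW+WAW r3
#7 head=9: or.ALU i9 RAW r3
#8 head=10: mul.MUL+ld.MEM i10,i11 pair

PAIRS = 3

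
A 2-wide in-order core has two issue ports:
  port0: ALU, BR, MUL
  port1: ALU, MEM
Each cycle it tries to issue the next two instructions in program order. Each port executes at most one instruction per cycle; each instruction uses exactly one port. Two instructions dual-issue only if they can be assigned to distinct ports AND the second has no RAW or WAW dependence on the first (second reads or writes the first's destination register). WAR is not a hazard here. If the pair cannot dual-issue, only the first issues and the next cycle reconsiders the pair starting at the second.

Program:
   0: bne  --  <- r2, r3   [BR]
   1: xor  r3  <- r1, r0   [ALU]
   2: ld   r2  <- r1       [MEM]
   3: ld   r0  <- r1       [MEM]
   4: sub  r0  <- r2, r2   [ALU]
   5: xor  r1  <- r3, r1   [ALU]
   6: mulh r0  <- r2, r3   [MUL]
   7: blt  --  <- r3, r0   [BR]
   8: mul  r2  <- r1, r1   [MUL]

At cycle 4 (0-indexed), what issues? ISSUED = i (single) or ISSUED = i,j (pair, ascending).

ISSUED = 6

#0 head=0: bne.BR/xor.ALU i0/i1 2-wide
#1 head=2: ld.MEM i2 no-port MEM/MEM
#2 head=3: ld.MEM i3 WAW r0
#3 head=4: sub.ALU/xor.ALU i4/i5 2-wide
#4 head=6: mulh.MUL i6 no-port MUL/BR
#5 head=7: blt.BR i7 no-port BR/MUL
#6 head=8: mul.MUL i8 tail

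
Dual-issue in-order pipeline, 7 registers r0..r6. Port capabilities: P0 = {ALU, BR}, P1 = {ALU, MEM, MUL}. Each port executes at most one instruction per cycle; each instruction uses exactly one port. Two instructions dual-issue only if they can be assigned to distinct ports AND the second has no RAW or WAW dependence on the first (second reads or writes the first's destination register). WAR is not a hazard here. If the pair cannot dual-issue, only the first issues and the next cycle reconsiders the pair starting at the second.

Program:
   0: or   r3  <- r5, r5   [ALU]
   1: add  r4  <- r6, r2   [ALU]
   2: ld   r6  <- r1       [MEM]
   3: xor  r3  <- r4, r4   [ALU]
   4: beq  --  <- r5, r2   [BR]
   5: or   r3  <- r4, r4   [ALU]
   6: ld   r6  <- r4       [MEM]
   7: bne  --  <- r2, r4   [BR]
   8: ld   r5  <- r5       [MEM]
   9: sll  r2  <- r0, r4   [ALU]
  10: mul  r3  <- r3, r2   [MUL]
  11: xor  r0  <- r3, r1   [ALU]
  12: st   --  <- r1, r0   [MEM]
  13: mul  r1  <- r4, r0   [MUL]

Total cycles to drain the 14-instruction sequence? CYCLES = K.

#0 head=0: or add i0&i1 2-wide
#1 head=2: ld xor i2&i3 2-wide
#2 head=4: beq or i4&i5 2-wide
#3 head=6: ld bne i6&i7 2-wide
#4 head=8: ld sll i8&i9 2-wide
#5 head=10: mul i10 RAW r3
#6 head=11: xor i11 RAW r0
#7 head=12: st i12 no-port MEM/MUL
#8 head=13: mul i13 tail

CYCLES = 9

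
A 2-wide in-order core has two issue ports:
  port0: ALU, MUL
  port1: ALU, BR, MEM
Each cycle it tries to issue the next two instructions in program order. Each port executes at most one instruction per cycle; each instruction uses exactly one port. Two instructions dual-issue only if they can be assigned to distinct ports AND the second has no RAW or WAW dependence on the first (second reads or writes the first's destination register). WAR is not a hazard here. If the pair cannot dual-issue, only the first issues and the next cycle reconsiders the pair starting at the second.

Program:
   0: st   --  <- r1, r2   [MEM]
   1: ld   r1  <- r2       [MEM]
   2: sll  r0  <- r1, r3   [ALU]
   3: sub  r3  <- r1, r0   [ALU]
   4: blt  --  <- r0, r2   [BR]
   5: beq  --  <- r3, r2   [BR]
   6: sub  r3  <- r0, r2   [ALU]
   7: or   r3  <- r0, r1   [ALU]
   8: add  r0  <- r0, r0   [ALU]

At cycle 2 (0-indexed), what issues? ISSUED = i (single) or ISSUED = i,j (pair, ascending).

ISSUED = 2

#0 head=0: st.MEM i0 no-port MEM/MEM
#1 head=1: ld.MEM i1 RAW r1
#2 head=2: sll.ALU i2 RAW r0
#3 head=3: sub.ALU blt.BR i3/i4 dual
#4 head=5: beq.BR sub.ALU i5/i6 dual
#5 head=7: or.ALU add.ALU i7/i8 dual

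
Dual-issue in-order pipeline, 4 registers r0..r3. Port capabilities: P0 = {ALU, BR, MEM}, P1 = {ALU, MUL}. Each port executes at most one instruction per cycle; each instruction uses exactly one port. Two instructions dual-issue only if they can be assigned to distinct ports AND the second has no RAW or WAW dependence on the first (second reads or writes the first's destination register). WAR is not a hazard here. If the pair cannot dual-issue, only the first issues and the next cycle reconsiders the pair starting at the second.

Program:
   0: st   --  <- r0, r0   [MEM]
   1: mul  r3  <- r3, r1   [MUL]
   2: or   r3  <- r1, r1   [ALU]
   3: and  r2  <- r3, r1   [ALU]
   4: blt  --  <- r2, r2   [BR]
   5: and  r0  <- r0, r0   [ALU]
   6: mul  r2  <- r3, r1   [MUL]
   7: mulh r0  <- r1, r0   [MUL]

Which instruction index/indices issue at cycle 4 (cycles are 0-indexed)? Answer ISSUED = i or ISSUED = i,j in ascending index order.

  cy0 -> i0,i1 (st;mul) 2-wide
  cy1 -> i2 (or) RAW r3
  cy2 -> i3 (and) RAW r2
  cy3 -> i4,i5 (blt;and) 2-wide
  cy4 -> i6 (mul) no-port MUL/MUL
  cy5 -> i7 (mulh) tail

ISSUED = 6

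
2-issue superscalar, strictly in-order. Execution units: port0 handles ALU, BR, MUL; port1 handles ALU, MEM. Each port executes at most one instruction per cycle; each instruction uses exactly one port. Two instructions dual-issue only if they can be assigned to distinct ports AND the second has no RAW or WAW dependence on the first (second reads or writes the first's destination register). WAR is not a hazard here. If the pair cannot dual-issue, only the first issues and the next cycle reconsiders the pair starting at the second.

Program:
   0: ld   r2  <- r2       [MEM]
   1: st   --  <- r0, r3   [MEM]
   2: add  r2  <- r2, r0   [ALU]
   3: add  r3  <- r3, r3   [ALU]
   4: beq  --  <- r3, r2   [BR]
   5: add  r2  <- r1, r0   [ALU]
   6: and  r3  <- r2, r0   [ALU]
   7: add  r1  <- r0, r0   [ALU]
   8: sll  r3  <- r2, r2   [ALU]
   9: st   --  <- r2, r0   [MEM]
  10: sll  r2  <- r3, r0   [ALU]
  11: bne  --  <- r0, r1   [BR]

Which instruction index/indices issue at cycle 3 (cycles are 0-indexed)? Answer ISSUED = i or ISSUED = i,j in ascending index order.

ISSUED = 4,5

#0 head=0: ld.MEM i0 no-port MEM/MEM
#1 head=1: st.MEM;add.ALU i1&i2 2-wide
#2 head=3: add.ALU i3 RAW r3
#3 head=4: beq.BR;add.ALU i4&i5 2-wide
#4 head=6: and.ALU;add.ALU i6&i7 2-wide
#5 head=8: sll.ALU;st.MEM i8&i9 2-wide
#6 head=10: sll.ALU;bne.BR i10&i11 2-wide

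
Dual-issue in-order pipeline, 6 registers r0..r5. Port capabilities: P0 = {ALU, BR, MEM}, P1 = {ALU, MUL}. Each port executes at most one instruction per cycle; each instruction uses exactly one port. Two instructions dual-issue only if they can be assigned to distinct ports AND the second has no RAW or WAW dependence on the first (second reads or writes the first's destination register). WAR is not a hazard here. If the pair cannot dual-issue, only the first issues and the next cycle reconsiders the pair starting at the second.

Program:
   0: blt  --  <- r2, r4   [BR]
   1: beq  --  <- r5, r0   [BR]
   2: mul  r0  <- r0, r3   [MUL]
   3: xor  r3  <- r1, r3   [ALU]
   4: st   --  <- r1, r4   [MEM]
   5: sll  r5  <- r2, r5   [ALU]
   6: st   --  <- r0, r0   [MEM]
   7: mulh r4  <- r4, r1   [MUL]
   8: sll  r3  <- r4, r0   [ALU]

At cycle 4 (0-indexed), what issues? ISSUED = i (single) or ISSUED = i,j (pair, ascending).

ISSUED = 7

  cy0 -> i0 (blt) no-port BR/BR
  cy1 -> i1+i2 (beq;mul) 2-wide
  cy2 -> i3+i4 (xor;st) 2-wide
  cy3 -> i5+i6 (sll;st) 2-wide
  cy4 -> i7 (mulh) RAW r4
  cy5 -> i8 (sll) tail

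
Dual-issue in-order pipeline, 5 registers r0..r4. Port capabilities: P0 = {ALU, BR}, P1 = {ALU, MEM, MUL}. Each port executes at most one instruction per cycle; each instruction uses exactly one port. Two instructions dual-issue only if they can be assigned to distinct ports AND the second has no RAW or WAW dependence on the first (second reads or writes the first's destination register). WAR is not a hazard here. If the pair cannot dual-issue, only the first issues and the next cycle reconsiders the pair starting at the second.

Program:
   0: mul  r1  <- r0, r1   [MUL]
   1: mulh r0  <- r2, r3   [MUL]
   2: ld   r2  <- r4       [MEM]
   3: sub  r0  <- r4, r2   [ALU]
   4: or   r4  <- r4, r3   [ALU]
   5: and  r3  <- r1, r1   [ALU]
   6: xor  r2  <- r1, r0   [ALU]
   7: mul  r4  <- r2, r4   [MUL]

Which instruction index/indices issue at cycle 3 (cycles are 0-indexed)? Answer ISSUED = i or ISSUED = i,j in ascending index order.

[0] i0  mul  -- no-port MUL/MUL
[1] i1  mulh  -- no-port MUL/MEM
[2] i2  ld  -- RAW r2
[3] i3,i4  sub or  -- 2-wide
[4] i5,i6  and xor  -- 2-wide
[5] i7  mul  -- tail

ISSUED = 3,4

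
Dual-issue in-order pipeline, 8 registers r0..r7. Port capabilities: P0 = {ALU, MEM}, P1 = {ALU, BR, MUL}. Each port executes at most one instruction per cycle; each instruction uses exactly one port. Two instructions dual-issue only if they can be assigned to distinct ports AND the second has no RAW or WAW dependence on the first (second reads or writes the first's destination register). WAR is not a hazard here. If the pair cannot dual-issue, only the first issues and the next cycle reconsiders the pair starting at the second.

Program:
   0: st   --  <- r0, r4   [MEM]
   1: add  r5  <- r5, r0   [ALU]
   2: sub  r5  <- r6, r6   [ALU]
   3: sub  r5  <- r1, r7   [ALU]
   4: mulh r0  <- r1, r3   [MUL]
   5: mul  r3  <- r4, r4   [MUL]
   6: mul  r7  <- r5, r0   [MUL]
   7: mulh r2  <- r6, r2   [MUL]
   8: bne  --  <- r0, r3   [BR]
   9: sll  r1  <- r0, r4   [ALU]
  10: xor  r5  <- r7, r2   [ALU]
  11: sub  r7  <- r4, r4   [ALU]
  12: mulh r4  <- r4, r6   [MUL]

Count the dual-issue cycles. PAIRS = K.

PAIRS = 4

  cy0 -> i0/i1 (st+add) 2-wide
  cy1 -> i2 (sub) WAW r5
  cy2 -> i3/i4 (sub+mulh) 2-wide
  cy3 -> i5 (mul) no-port MUL/MUL
  cy4 -> i6 (mul) no-port MUL/MUL
  cy5 -> i7 (mulh) no-port MUL/BR
  cy6 -> i8/i9 (bne+sll) 2-wide
  cy7 -> i10/i11 (xor+sub) 2-wide
  cy8 -> i12 (mulh) tail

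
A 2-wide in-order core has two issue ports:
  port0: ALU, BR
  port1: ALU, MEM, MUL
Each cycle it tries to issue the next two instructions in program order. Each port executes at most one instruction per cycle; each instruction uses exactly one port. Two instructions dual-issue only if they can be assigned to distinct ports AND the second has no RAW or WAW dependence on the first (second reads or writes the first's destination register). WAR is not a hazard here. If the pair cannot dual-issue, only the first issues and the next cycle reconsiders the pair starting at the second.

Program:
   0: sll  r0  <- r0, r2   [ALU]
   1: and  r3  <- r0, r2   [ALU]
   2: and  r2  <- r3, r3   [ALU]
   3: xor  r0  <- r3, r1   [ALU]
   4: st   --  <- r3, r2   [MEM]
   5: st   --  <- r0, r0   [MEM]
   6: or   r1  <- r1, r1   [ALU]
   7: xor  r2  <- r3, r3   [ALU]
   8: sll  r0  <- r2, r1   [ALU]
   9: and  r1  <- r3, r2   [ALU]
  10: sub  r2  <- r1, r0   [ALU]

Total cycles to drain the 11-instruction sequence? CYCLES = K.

CYCLES = 8

[0] i0  sll  -- RAW r0
[1] i1  and  -- RAW r3
[2] i2,i3  and+xor  -- 2-wide
[3] i4  st  -- no-port MEM/MEM
[4] i5,i6  st+or  -- 2-wide
[5] i7  xor  -- RAW r2
[6] i8,i9  sll+and  -- 2-wide
[7] i10  sub  -- tail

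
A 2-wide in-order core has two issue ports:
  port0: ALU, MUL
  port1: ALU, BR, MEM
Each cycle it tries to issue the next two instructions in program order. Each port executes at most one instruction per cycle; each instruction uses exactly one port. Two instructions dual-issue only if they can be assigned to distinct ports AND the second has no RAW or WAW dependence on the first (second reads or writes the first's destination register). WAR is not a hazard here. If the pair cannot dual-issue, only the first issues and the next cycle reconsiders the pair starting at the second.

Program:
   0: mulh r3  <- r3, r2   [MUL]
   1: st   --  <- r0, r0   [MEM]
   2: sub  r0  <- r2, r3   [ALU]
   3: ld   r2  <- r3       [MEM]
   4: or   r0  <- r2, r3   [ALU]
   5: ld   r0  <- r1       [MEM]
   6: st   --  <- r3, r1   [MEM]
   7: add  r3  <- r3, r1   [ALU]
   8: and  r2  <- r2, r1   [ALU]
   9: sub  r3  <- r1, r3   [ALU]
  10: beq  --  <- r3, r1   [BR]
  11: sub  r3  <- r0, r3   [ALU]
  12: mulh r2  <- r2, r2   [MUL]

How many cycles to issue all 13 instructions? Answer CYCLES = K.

c0: i0&i1 mulh;st  pair
c1: i2&i3 sub;ld  pair
c2: i4 or  WAW r0
c3: i5 ld  no-port MEM/MEM
c4: i6&i7 st;add  pair
c5: i8&i9 and;sub  pair
c6: i10&i11 beq;sub  pair
c7: i12 mulh  tail

CYCLES = 8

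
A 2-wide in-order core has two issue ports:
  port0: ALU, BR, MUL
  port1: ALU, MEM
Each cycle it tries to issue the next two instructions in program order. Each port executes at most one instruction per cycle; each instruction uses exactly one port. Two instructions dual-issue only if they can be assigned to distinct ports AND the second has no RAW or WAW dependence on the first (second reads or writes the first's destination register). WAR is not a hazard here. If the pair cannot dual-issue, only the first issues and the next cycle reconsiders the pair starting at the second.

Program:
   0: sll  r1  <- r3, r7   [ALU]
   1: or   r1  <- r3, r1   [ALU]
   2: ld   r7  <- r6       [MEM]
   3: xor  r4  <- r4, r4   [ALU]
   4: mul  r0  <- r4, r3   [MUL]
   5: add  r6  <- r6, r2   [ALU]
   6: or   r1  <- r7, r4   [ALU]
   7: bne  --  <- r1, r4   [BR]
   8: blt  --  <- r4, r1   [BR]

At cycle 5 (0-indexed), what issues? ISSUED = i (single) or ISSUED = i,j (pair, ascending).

ISSUED = 7

0. sll.ALU @i0  | RAW+WAW r1
1. or.ALU/ld.MEM @i1,i2  | 2-wide
2. xor.ALU @i3  | RAW r4
3. mul.MUL/add.ALU @i4,i5  | 2-wide
4. or.ALU @i6  | RAW r1
5. bne.BR @i7  | no-port BR/BR
6. blt.BR @i8  | tail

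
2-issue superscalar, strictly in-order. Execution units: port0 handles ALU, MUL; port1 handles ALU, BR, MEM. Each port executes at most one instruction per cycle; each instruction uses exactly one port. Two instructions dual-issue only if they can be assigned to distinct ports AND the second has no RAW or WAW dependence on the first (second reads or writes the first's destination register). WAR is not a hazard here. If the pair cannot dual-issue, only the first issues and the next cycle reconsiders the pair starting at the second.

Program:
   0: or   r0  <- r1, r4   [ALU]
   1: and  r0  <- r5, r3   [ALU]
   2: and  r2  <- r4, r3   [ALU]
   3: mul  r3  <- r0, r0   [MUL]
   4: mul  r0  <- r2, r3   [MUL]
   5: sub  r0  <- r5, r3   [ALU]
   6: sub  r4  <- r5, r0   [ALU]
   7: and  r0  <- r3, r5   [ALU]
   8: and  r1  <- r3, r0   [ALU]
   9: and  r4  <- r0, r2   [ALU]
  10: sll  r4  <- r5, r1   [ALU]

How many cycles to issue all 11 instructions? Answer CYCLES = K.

CYCLES = 8

  cy0 -> i0 (or.ALU) WAW r0
  cy1 -> i1,i2 (and.ALU+and.ALU) 2-wide
  cy2 -> i3 (mul.MUL) no-port MUL/MUL
  cy3 -> i4 (mul.MUL) WAW r0
  cy4 -> i5 (sub.ALU) RAW r0
  cy5 -> i6,i7 (sub.ALU+and.ALU) 2-wide
  cy6 -> i8,i9 (and.ALU+and.ALU) 2-wide
  cy7 -> i10 (sll.ALU) tail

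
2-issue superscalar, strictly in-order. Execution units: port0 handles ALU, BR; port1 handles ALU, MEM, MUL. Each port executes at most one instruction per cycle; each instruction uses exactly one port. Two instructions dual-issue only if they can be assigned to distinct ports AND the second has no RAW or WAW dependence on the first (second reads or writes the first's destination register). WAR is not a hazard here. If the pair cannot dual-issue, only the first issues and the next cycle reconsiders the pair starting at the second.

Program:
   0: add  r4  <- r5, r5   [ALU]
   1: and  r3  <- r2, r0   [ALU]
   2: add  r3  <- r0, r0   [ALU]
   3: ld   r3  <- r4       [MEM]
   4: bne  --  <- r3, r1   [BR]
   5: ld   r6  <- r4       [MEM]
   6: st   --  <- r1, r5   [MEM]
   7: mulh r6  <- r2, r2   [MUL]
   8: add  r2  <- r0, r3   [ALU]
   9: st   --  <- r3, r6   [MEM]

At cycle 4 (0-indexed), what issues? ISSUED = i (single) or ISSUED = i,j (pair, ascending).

ISSUED = 6

0. add.ALU/and.ALU @i0,i1  | pair
1. add.ALU @i2  | WAW r3
2. ld.MEM @i3  | RAW r3
3. bne.BR/ld.MEM @i4,i5  | pair
4. st.MEM @i6  | no-port MEM/MUL
5. mulh.MUL/add.ALU @i7,i8  | pair
6. st.MEM @i9  | tail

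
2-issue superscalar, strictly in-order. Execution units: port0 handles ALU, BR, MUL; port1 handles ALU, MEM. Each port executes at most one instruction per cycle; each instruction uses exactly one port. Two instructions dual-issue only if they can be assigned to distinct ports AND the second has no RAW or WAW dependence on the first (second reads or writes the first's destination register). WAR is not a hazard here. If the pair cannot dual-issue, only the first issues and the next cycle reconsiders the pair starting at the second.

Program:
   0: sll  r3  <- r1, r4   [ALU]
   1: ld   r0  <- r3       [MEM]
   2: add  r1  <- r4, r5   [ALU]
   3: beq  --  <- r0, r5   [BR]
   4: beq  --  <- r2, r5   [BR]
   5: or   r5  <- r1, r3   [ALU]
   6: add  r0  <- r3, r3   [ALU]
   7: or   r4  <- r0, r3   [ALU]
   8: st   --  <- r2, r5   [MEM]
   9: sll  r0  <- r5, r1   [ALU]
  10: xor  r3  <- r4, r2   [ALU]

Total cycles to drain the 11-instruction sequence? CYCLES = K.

t=0 i0:sll.ALU ; RAW r3
t=1 i1+i2:ld.MEM/add.ALU ; dual
t=2 i3:beq.BR ; no-port BR/BR
t=3 i4+i5:beq.BR/or.ALU ; dual
t=4 i6:add.ALU ; RAW r0
t=5 i7+i8:or.ALU/st.MEM ; dual
t=6 i9+i10:sll.ALU/xor.ALU ; dual

CYCLES = 7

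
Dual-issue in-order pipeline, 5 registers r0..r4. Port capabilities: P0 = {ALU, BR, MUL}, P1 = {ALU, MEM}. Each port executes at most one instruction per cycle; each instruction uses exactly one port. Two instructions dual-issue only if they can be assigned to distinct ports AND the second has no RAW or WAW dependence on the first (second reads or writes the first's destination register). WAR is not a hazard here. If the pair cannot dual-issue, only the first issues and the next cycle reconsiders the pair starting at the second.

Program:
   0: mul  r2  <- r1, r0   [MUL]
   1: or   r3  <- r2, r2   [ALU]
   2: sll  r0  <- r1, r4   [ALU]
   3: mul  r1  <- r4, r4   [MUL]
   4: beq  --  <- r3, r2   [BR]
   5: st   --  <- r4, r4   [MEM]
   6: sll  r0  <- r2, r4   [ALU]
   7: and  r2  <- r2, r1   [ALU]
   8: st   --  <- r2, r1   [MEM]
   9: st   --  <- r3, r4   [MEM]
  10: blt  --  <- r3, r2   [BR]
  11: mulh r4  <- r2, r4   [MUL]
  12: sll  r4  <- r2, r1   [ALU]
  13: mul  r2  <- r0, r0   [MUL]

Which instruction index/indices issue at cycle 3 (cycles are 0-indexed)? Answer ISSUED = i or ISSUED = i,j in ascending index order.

t=0 i0:mul.MUL ; RAW r2
t=1 i1&i2:or.ALU/sll.ALU ; 2-wide
t=2 i3:mul.MUL ; no-port MUL/BR
t=3 i4&i5:beq.BR/st.MEM ; 2-wide
t=4 i6&i7:sll.ALU/and.ALU ; 2-wide
t=5 i8:st.MEM ; no-port MEM/MEM
t=6 i9&i10:st.MEM/blt.BR ; 2-wide
t=7 i11:mulh.MUL ; WAW r4
t=8 i12&i13:sll.ALU/mul.MUL ; 2-wide

ISSUED = 4,5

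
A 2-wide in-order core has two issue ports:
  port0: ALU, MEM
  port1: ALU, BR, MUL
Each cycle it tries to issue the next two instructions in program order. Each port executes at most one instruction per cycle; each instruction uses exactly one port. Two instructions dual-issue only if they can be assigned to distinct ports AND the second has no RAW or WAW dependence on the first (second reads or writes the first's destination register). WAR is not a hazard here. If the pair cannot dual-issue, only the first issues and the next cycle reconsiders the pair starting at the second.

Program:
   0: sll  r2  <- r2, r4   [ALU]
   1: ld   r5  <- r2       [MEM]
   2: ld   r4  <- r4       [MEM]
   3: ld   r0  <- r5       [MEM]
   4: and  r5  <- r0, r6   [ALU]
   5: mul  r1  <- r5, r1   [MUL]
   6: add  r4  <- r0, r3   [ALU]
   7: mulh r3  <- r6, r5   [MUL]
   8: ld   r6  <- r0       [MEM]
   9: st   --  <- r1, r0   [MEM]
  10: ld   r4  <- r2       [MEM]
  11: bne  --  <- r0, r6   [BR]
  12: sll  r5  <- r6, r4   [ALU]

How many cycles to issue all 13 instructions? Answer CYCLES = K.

CYCLES = 10

t=0 i0:sll.ALU ; RAW r2
t=1 i1:ld.MEM ; no-port MEM/MEM
t=2 i2:ld.MEM ; no-port MEM/MEM
t=3 i3:ld.MEM ; RAW r0
t=4 i4:and.ALU ; RAW r5
t=5 i5/i6:mul.MUL add.ALU ; pair
t=6 i7/i8:mulh.MUL ld.MEM ; pair
t=7 i9:st.MEM ; no-port MEM/MEM
t=8 i10/i11:ld.MEM bne.BR ; pair
t=9 i12:sll.ALU ; tail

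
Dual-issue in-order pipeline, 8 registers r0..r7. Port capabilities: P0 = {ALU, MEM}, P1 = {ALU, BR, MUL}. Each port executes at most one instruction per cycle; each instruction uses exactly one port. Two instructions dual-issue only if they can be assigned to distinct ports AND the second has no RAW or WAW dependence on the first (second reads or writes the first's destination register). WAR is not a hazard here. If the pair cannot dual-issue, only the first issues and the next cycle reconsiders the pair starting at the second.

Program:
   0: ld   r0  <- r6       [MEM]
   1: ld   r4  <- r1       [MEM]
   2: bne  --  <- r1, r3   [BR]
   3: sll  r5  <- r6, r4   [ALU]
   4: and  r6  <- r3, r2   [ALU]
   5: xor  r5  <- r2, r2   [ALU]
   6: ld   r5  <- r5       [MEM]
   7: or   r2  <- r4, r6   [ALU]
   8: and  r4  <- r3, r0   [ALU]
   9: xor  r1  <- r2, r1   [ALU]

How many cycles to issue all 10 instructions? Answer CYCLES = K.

  cy0 -> i0 (ld.MEM) no-port MEM/MEM
  cy1 -> i1+i2 (ld.MEM;bne.BR) dual
  cy2 -> i3+i4 (sll.ALU;and.ALU) dual
  cy3 -> i5 (xor.ALU) RAW+WAW r5
  cy4 -> i6+i7 (ld.MEM;or.ALU) dual
  cy5 -> i8+i9 (and.ALU;xor.ALU) dual

CYCLES = 6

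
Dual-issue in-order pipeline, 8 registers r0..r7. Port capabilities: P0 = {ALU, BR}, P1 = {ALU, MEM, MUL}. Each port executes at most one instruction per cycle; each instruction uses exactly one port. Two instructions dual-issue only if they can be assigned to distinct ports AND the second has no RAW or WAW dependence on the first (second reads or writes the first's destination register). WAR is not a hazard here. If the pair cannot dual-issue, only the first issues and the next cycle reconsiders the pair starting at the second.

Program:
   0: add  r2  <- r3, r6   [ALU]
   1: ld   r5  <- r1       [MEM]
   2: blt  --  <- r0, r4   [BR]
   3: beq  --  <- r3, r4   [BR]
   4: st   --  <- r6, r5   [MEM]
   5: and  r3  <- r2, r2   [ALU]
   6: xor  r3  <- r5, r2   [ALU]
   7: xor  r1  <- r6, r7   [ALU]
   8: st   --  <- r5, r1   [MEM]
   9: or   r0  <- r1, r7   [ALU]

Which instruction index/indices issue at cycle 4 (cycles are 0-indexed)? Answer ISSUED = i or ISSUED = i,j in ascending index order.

ISSUED = 6,7

t=0 i0&i1:add.ALU;ld.MEM ; dual
t=1 i2:blt.BR ; no-port BR/BR
t=2 i3&i4:beq.BR;st.MEM ; dual
t=3 i5:and.ALU ; WAW r3
t=4 i6&i7:xor.ALU;xor.ALU ; dual
t=5 i8&i9:st.MEM;or.ALU ; dual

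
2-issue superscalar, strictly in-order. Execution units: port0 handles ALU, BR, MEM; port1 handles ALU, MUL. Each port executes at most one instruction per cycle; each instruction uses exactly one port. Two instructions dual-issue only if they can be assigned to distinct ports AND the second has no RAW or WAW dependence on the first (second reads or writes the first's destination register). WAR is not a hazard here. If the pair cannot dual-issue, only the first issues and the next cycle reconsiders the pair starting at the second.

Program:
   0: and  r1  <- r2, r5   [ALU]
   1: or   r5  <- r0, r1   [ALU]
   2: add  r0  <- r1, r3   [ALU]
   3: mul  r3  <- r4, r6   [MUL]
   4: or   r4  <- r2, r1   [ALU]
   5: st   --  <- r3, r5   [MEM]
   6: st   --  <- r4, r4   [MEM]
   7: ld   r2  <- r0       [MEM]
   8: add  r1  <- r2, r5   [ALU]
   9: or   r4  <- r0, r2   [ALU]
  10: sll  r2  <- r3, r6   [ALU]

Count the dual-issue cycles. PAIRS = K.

[0] i0  and  -- RAW r1
[1] i1+i2  or/add  -- dual
[2] i3+i4  mul/or  -- dual
[3] i5  st  -- no-port MEM/MEM
[4] i6  st  -- no-port MEM/MEM
[5] i7  ld  -- RAW r2
[6] i8+i9  add/or  -- dual
[7] i10  sll  -- tail

PAIRS = 3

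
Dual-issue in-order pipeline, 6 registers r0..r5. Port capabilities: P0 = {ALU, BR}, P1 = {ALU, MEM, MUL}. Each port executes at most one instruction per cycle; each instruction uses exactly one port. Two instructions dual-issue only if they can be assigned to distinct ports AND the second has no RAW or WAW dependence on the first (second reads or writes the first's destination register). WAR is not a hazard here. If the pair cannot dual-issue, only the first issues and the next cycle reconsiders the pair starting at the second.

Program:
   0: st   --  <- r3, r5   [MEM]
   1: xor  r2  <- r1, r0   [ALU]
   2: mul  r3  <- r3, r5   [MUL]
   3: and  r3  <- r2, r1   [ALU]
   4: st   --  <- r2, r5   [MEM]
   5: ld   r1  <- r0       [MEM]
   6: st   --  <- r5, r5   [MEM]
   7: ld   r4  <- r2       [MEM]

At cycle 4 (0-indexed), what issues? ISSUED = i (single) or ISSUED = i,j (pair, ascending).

  cy0 -> i0,i1 (st;xor) pair
  cy1 -> i2 (mul) WAW r3
  cy2 -> i3,i4 (and;st) pair
  cy3 -> i5 (ld) no-port MEM/MEM
  cy4 -> i6 (st) no-port MEM/MEM
  cy5 -> i7 (ld) tail

ISSUED = 6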